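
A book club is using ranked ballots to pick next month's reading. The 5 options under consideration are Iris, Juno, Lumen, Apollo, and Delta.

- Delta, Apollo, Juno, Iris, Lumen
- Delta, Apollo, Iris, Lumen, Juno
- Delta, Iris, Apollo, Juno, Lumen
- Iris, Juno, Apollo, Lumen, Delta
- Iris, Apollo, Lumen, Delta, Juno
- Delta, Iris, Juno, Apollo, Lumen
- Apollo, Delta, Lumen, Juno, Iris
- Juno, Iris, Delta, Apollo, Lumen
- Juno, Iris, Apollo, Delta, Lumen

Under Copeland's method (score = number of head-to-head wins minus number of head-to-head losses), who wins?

Delta

Pairwise results:
  Iris vs Juno: Iris wins 5–4.
  Iris vs Lumen: Iris wins 8–1.
  Iris vs Apollo: Iris wins 6–3.
  Iris vs Delta: Delta wins 5–4.
  Juno vs Lumen: Juno wins 6–3.
  Juno vs Apollo: Apollo wins 5–4.
  Juno vs Delta: Delta wins 6–3.
  Lumen vs Apollo: Apollo wins 9–0.
  Lumen vs Delta: Delta wins 7–2.
  Apollo vs Delta: Delta wins 5–4.
Copeland scores (wins − losses):
  Iris: 3 − 1 = 2
  Juno: 1 − 3 = -2
  Lumen: 0 − 4 = -4
  Apollo: 2 − 2 = 0
  Delta: 4 − 0 = 4
Delta has the best Copeland score.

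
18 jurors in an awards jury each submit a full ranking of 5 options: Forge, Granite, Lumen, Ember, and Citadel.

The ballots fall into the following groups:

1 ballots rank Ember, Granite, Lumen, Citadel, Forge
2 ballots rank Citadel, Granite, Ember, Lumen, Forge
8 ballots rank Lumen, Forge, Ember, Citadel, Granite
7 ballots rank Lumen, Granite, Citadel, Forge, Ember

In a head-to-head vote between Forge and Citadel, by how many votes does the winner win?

Ballots ranking Forge above Citadel: 8.
Ballots ranking Citadel above Forge: 1+2+7 = 10.
Citadel wins 10–8, a margin of 2.

2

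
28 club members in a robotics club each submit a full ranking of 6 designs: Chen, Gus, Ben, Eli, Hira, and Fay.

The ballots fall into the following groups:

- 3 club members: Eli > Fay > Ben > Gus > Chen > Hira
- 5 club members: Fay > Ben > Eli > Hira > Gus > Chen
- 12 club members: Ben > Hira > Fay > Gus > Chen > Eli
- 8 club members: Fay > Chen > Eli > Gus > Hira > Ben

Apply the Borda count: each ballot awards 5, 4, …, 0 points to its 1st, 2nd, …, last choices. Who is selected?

Fay

Borda scores:
  Chen: 3·1 + 5·0 + 12·1 + 8·4 = 47
  Gus: 3·2 + 5·1 + 12·2 + 8·2 = 51
  Ben: 3·3 + 5·4 + 12·5 + 8·0 = 89
  Eli: 3·5 + 5·3 + 12·0 + 8·3 = 54
  Hira: 3·0 + 5·2 + 12·4 + 8·1 = 66
  Fay: 3·4 + 5·5 + 12·3 + 8·5 = 113
Fay has the highest total.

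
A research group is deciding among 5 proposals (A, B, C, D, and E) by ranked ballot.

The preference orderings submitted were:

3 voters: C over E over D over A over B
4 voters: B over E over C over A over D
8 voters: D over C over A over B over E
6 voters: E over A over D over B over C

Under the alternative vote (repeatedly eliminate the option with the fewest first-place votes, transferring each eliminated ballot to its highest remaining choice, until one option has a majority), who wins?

E

Round 1: D 8, E 6, B 4, C 3, A 0. A has the fewest and is eliminated.
Round 2: D 8, E 6, B 4, C 3. C has the fewest and is eliminated.
Round 3: E 9, D 8, B 4. B has the fewest and is eliminated.
Round 4: E 13, D 8. E has a majority.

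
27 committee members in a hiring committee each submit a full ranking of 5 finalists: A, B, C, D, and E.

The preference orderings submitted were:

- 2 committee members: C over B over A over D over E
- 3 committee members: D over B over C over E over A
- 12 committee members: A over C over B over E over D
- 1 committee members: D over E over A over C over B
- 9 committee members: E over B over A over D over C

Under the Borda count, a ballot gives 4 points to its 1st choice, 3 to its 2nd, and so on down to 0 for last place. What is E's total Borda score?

54

Borda scores:
  A: 2·2 + 3·0 + 12·4 + 2 + 9·2 = 72
  B: 2·3 + 3·3 + 12·2 + 0 + 9·3 = 66
  C: 2·4 + 3·2 + 12·3 + 1 + 9·0 = 51
  D: 2·1 + 3·4 + 12·0 + 4 + 9·1 = 27
  E: 2·0 + 3·1 + 12·1 + 3 + 9·4 = 54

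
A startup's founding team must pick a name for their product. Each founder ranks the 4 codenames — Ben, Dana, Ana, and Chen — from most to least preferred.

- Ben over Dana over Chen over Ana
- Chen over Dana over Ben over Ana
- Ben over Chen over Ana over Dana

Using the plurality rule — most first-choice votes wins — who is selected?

First-place vote totals:
  Ben: 2
  Dana: 0
  Ana: 0
  Chen: 1
Ben has the most first-place votes.

Ben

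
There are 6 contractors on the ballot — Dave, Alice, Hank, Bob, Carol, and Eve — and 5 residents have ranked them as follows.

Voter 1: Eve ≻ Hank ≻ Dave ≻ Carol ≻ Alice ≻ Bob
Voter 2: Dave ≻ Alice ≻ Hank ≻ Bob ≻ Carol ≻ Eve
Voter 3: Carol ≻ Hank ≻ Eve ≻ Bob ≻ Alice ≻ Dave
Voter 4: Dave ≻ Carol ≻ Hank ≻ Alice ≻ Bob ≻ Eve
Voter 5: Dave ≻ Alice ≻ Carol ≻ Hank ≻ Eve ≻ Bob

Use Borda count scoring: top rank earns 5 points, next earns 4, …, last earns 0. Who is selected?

Borda scores:
  Dave: 3 + 5 + 0 + 5 + 5 = 18
  Alice: 1 + 4 + 1 + 2 + 4 = 12
  Hank: 4 + 3 + 4 + 3 + 2 = 16
  Bob: 0 + 2 + 2 + 1 + 0 = 5
  Carol: 2 + 1 + 5 + 4 + 3 = 15
  Eve: 5 + 0 + 3 + 0 + 1 = 9
Dave has the highest total.

Dave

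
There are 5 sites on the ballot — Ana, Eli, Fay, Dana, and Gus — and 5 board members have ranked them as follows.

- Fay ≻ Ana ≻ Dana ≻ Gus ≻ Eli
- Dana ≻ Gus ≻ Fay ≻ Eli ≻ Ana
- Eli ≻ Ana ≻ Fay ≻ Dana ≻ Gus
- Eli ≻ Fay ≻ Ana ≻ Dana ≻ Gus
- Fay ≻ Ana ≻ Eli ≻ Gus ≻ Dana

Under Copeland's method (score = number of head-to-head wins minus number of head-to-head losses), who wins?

Pairwise results:
  Ana vs Eli: Eli wins 3–2.
  Ana vs Fay: Fay wins 4–1.
  Ana vs Dana: Ana wins 4–1.
  Ana vs Gus: Ana wins 4–1.
  Eli vs Fay: Fay wins 3–2.
  Eli vs Dana: Eli wins 3–2.
  Eli vs Gus: Eli wins 3–2.
  Fay vs Dana: Fay wins 4–1.
  Fay vs Gus: Fay wins 4–1.
  Dana vs Gus: Dana wins 4–1.
Copeland scores (wins − losses):
  Ana: 2 − 2 = 0
  Eli: 3 − 1 = 2
  Fay: 4 − 0 = 4
  Dana: 1 − 3 = -2
  Gus: 0 − 4 = -4
Fay has the best Copeland score.

Fay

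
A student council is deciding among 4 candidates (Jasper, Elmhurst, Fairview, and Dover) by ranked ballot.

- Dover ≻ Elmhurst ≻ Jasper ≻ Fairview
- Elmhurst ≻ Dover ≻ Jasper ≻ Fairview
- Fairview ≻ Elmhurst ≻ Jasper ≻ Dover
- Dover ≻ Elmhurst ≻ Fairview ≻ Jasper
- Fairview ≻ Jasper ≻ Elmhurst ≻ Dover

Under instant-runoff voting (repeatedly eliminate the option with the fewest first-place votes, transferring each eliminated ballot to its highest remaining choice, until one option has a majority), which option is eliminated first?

Jasper

Round 1: Fairview 2, Dover 2, Elmhurst 1, Jasper 0. Jasper has the fewest and is eliminated.
Round 2: Fairview 2, Dover 2, Elmhurst 1. Elmhurst has the fewest and is eliminated.
Round 3: Dover 3, Fairview 2. Dover has a majority.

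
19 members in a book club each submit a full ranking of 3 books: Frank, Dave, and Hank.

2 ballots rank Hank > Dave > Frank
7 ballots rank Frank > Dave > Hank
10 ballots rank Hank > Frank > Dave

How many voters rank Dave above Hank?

Ballots ranking Dave above Hank: 7.
Ballots ranking Hank above Dave: 2+10 = 12.
So 7 of 19 voters prefer Dave to Hank.

7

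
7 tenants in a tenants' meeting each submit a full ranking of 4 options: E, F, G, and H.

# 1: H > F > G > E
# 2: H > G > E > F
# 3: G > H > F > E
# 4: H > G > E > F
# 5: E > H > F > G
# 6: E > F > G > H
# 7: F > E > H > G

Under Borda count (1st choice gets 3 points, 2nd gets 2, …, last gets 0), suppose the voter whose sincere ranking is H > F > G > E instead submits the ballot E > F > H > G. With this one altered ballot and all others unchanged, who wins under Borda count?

E

Borda totals with the altered ballot: E 13, F 9, G 8, H 12.
The switch changes the winner from H to E.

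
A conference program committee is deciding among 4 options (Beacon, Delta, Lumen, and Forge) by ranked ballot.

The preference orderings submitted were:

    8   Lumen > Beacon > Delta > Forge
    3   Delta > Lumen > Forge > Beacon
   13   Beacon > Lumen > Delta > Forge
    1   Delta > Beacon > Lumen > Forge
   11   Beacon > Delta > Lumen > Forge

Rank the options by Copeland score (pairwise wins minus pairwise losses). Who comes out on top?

Pairwise results:
  Beacon vs Delta: Beacon wins 32–4.
  Beacon vs Lumen: Beacon wins 25–11.
  Beacon vs Forge: Beacon wins 33–3.
  Delta vs Lumen: Lumen wins 21–15.
  Delta vs Forge: Delta wins 36–0.
  Lumen vs Forge: Lumen wins 36–0.
Copeland scores (wins − losses):
  Beacon: 3 − 0 = 3
  Delta: 1 − 2 = -1
  Lumen: 2 − 1 = 1
  Forge: 0 − 3 = -3
Beacon has the best Copeland score.

Beacon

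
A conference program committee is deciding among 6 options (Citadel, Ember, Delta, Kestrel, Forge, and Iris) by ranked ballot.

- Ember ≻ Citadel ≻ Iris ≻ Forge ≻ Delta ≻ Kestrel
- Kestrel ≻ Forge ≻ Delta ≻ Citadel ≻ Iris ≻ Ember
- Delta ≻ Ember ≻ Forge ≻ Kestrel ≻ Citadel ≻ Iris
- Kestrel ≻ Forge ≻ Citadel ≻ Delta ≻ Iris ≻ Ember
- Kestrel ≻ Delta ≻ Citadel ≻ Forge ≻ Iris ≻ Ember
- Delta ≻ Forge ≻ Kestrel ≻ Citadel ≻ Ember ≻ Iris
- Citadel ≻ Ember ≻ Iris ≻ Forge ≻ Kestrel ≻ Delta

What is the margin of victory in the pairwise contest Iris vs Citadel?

7

Ballots ranking Iris above Citadel: 0.
Ballots ranking Citadel above Iris: 7.
Citadel wins 7–0, a margin of 7.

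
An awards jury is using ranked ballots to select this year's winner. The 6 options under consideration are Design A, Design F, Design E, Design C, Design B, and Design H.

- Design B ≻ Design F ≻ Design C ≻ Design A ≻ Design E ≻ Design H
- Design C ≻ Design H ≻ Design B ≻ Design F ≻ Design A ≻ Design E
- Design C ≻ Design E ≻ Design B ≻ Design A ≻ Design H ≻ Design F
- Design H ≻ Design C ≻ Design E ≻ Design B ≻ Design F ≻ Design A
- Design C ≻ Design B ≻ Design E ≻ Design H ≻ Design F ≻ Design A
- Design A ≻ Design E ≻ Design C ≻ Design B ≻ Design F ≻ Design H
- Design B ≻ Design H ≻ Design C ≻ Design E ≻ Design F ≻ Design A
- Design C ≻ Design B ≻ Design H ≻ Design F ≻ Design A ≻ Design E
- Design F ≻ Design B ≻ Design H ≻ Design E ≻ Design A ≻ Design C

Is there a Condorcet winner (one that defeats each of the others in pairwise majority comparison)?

Yes

Head-to-head results (9 voters total):
Design A vs Design F: Design F wins 7–2.
Design A vs Design E: Design E wins 5–4.
Design A vs Design C: Design C wins 7–2.
Design A vs Design B: Design B wins 8–1.
Design A vs Design H: Design H wins 6–3.
Design F vs Design E: Design E wins 5–4.
Design F vs Design C: Design C wins 7–2.
Design F vs Design B: Design B wins 8–1.
Design F vs Design H: Design H wins 6–3.
Design E vs Design C: Design C wins 7–2.
Design E vs Design B: Design B wins 6–3.
Design E vs Design H: Design H wins 5–4.
Design C vs Design B: Design C wins 6–3.
Design C vs Design H: Design C wins 6–3.
Design B vs Design H: Design B wins 7–2.
Design C beats each rival — Design A (7–2), Design F (7–2), Design E (7–2), Design B (6–3), Design H (6–3) — so Design C is the Condorcet winner.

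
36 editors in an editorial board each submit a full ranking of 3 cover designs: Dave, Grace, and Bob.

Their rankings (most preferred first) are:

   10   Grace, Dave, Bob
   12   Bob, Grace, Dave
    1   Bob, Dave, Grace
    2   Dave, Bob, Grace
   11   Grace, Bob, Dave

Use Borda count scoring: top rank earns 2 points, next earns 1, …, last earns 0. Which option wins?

Grace

Borda scores:
  Dave: 10·1 + 12·0 + 1 + 2·2 + 11·0 = 15
  Grace: 10·2 + 12·1 + 0 + 2·0 + 11·2 = 54
  Bob: 10·0 + 12·2 + 2 + 2·1 + 11·1 = 39
Grace has the highest total.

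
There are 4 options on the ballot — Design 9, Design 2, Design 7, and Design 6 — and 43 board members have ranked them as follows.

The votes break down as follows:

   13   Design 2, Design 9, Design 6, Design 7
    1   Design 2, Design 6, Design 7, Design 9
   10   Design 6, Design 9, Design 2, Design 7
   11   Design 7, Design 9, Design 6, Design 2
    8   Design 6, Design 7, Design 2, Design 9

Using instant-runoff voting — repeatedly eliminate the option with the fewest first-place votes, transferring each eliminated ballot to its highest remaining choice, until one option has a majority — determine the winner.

Round 1: Design 6 18, Design 2 14, Design 7 11, Design 9 0. Design 9 has the fewest and is eliminated.
Round 2: Design 6 18, Design 2 14, Design 7 11. Design 7 has the fewest and is eliminated.
Round 3: Design 6 29, Design 2 14. Design 6 has a majority.

Design 6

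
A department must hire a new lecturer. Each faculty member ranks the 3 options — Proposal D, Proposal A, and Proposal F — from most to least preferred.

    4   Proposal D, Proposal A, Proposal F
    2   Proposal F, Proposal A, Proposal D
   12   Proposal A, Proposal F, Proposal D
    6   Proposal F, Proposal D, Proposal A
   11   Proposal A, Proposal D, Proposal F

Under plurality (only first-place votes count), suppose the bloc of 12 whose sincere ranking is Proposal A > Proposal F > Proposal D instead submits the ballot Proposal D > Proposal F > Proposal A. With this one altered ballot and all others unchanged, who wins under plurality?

Proposal D

First-place totals with the altered ballot: Proposal D 16, Proposal A 11, Proposal F 8.
The switch changes the winner from Proposal A to Proposal D.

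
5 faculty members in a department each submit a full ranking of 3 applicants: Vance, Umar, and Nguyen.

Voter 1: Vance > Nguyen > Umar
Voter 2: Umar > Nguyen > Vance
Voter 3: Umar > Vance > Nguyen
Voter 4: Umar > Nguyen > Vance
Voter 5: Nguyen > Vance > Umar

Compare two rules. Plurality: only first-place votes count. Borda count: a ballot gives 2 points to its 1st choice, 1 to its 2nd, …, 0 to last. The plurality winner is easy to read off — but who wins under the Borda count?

Plurality first-place counts: Vance 1, Umar 3, Nguyen 1 → Umar.
Borda totals: Vance 4, Umar 6, Nguyen 5 → Umar.

Umar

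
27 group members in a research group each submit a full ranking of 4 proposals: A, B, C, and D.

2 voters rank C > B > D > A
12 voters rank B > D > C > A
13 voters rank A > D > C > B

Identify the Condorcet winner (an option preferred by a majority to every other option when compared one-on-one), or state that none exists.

There is no Condorcet winner

Head-to-head results (27 voters total):
A vs B: B wins 14–13.
A vs C: C wins 14–13.
A vs D: D wins 14–13.
B vs C: C wins 15–12.
B vs D: B wins 14–13.
C vs D: D wins 25–2.
No candidate beats all others: B beats D beats C beats B, a majority cycle.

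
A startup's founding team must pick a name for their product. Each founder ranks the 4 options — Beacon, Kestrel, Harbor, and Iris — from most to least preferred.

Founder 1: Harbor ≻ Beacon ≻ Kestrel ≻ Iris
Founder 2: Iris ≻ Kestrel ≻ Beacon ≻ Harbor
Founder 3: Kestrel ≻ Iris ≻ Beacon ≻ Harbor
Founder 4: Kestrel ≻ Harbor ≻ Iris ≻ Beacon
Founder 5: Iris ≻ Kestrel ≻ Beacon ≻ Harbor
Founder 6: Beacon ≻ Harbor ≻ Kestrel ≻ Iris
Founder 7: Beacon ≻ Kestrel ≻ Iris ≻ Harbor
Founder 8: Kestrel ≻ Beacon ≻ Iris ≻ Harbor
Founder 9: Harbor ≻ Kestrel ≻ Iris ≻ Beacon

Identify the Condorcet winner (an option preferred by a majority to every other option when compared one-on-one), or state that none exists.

Kestrel

Head-to-head results (9 voters total):
Beacon vs Kestrel: Kestrel wins 6–3.
Beacon vs Harbor: Beacon wins 6–3.
Beacon vs Iris: Iris wins 5–4.
Kestrel vs Harbor: Kestrel wins 6–3.
Kestrel vs Iris: Kestrel wins 7–2.
Harbor vs Iris: Iris wins 5–4.
Kestrel beats each rival — Beacon (6–3), Harbor (6–3), Iris (7–2) — so Kestrel is the Condorcet winner.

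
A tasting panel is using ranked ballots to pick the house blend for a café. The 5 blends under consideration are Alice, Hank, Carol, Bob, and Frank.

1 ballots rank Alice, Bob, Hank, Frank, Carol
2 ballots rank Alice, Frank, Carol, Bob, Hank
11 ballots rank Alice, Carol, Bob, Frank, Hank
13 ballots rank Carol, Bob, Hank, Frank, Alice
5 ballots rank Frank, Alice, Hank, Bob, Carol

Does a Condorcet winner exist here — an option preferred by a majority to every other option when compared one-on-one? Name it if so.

No Condorcet winner

Head-to-head results (32 voters total):
Alice vs Hank: Alice wins 19–13.
Alice vs Carol: Alice wins 19–13.
Alice vs Bob: Alice wins 19–13.
Alice vs Frank: Frank wins 18–14.
Hank vs Carol: Carol wins 26–6.
Hank vs Bob: Bob wins 27–5.
Hank vs Frank: Frank wins 18–14.
Carol vs Bob: Carol wins 26–6.
Carol vs Frank: Carol wins 24–8.
Bob vs Frank: Bob wins 25–7.
No candidate beats all others: Alice beats Carol beats Frank beats Alice, a majority cycle.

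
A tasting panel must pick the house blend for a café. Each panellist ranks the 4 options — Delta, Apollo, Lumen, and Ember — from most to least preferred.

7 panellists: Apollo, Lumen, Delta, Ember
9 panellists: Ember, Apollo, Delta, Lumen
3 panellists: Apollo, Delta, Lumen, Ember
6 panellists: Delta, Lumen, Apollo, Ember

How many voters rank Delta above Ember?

16

Ballots ranking Delta above Ember: 7+3+6 = 16.
Ballots ranking Ember above Delta: 9.
So 16 of 25 voters prefer Delta to Ember.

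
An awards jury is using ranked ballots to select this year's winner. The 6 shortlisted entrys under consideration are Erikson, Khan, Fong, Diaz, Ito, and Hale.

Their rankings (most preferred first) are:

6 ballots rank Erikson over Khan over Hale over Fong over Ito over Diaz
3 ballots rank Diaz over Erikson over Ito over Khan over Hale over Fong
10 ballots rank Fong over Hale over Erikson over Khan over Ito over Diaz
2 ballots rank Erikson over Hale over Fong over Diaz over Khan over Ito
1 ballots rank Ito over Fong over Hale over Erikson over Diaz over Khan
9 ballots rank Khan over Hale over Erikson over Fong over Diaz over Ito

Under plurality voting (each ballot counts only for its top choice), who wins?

Fong

First-place vote totals:
  Erikson: 8
  Khan: 9
  Fong: 10
  Diaz: 3
  Ito: 1
  Hale: 0
Fong has the most first-place votes.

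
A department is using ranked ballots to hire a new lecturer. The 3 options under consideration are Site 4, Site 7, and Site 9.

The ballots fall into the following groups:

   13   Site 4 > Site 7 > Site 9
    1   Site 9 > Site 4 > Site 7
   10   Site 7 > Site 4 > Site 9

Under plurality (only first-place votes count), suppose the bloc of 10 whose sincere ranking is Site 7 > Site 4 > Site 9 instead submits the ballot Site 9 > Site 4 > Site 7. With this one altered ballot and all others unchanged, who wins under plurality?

First-place totals with the altered ballot: Site 4 13, Site 7 0, Site 9 11.
The winner is unchanged: still Site 4.

Site 4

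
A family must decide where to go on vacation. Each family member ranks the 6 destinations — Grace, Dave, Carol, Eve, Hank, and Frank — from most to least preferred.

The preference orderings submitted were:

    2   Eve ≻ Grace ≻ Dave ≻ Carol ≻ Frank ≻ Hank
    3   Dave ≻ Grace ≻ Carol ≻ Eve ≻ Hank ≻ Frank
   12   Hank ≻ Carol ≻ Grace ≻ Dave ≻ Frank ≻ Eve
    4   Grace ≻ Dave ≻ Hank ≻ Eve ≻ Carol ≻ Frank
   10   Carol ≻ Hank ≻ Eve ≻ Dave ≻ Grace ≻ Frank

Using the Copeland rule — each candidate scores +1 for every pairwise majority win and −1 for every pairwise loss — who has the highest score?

Hank

Pairwise results:
  Grace vs Dave: Grace wins 18–13.
  Grace vs Carol: Carol wins 22–9.
  Grace vs Eve: Grace wins 19–12.
  Grace vs Hank: Hank wins 22–9.
  Grace vs Frank: Grace wins 31–0.
  Dave vs Carol: Carol wins 22–9.
  Dave vs Eve: Dave wins 19–12.
  Dave vs Hank: Hank wins 22–9.
  Dave vs Frank: Dave wins 31–0.
  Carol vs Eve: Carol wins 25–6.
  Carol vs Hank: Hank wins 16–15.
  Carol vs Frank: Carol wins 31–0.
  Eve vs Hank: Hank wins 26–5.
  Eve vs Frank: Eve wins 19–12.
  Hank vs Frank: Hank wins 29–2.
Copeland scores (wins − losses):
  Grace: 3 − 2 = 1
  Dave: 2 − 3 = -1
  Carol: 4 − 1 = 3
  Eve: 1 − 4 = -3
  Hank: 5 − 0 = 5
  Frank: 0 − 5 = -5
Hank has the best Copeland score.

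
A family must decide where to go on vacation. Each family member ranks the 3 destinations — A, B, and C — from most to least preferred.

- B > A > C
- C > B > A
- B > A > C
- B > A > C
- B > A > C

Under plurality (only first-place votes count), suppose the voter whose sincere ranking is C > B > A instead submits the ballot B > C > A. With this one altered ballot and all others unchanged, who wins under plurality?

B

First-place totals with the altered ballot: A 0, B 5, C 0.
The winner is unchanged: still B.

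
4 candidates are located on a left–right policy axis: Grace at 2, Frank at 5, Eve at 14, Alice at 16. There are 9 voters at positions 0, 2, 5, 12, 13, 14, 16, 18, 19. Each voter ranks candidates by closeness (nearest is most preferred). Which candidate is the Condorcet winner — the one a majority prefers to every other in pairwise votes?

Eve

With single-peaked preferences on a line, the Condorcet winner is the candidate closest to the median voter.
The median voter (position 13) is closest to Eve at 14.
Check: Eve vs Frank — voters closer to Eve: 6 of 9.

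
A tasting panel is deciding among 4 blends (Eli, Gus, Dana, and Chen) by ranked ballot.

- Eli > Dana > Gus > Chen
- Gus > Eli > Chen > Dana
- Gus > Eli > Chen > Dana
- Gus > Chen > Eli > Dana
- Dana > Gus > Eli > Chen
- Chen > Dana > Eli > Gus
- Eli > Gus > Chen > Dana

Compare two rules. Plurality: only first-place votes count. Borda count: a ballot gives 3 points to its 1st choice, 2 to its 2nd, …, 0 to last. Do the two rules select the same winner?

Yes

Plurality first-place counts: Eli 2, Gus 3, Dana 1, Chen 1 → Gus.
Borda totals: Eli 13, Gus 14, Dana 7, Chen 8 → Gus.
The two rules agree on Gus.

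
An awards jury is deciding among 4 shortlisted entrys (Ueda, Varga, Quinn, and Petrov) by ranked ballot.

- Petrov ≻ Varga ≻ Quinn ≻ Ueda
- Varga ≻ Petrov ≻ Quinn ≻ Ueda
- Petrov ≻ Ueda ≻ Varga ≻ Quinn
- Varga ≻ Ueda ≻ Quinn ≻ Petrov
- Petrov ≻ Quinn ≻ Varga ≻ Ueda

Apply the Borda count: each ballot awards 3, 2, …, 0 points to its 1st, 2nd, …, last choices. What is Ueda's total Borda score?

4

Borda scores:
  Ueda: 0 + 0 + 2 + 2 + 0 = 4
  Varga: 2 + 3 + 1 + 3 + 1 = 10
  Quinn: 1 + 1 + 0 + 1 + 2 = 5
  Petrov: 3 + 2 + 3 + 0 + 3 = 11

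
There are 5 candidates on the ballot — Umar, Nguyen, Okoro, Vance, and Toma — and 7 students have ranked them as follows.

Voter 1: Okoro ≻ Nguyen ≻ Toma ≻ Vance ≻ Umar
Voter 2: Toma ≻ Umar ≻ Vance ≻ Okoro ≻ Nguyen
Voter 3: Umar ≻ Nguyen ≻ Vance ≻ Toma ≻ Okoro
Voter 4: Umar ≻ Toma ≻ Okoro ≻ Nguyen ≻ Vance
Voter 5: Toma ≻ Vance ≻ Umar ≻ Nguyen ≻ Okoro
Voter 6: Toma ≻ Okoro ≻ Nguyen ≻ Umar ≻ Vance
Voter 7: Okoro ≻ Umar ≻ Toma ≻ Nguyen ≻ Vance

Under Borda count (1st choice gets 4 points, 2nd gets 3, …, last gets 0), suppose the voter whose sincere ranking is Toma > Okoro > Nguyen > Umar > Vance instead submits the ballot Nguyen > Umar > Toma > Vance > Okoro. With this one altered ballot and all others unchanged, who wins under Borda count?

Umar

Borda totals with the altered ballot: Umar 19, Nguyen 13, Okoro 11, Vance 9, Toma 18.
The switch changes the winner from Toma to Umar.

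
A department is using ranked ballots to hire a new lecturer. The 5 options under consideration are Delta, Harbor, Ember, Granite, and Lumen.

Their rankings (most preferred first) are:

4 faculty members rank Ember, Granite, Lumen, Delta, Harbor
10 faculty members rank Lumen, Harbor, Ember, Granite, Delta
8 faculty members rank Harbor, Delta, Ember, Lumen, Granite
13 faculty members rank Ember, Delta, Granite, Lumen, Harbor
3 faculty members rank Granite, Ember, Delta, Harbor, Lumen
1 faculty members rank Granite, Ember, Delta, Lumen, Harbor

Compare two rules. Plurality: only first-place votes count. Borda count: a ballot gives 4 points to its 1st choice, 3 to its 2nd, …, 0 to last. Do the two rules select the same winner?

Plurality first-place counts: Delta 0, Harbor 8, Ember 17, Granite 4, Lumen 10 → Ember.
Borda totals: Delta 75, Harbor 65, Ember 116, Granite 64, Lumen 70 → Ember.
The two rules agree on Ember.

Yes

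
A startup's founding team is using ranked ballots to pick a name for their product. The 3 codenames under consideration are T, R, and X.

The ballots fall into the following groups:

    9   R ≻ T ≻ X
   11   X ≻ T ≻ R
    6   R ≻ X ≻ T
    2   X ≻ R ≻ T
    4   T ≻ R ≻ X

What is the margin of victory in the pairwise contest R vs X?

Ballots ranking R above X: 9+6+4 = 19.
Ballots ranking X above R: 11+2 = 13.
R wins 19–13, a margin of 6.

6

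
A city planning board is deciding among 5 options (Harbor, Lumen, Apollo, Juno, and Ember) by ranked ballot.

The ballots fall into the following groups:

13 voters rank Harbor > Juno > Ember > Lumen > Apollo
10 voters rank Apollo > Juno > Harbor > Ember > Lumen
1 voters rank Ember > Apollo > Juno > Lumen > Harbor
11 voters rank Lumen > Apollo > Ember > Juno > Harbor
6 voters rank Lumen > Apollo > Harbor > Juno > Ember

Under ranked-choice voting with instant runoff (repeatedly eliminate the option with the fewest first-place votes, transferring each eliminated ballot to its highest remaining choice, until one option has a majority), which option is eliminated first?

Juno

Round 1: Lumen 17, Harbor 13, Apollo 10, Ember 1, Juno 0. Juno has the fewest and is eliminated.
Round 2: Lumen 17, Harbor 13, Apollo 10, Ember 1. Ember has the fewest and is eliminated.
Round 3: Lumen 17, Harbor 13, Apollo 11. Apollo has the fewest and is eliminated.
Round 4: Harbor 23, Lumen 18. Harbor has a majority.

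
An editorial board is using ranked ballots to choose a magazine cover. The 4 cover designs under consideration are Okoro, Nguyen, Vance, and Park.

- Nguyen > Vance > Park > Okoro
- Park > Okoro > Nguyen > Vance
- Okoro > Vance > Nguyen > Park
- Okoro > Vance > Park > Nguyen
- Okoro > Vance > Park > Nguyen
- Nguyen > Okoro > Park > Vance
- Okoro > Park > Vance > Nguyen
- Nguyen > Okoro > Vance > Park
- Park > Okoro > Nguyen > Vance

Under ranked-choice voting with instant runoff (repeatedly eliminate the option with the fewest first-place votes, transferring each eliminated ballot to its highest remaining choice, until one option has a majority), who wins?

Okoro

Round 1: Okoro 4, Nguyen 3, Park 2, Vance 0. Vance has the fewest and is eliminated.
Round 2: Okoro 4, Nguyen 3, Park 2. Park has the fewest and is eliminated.
Round 3: Okoro 6, Nguyen 3. Okoro has a majority.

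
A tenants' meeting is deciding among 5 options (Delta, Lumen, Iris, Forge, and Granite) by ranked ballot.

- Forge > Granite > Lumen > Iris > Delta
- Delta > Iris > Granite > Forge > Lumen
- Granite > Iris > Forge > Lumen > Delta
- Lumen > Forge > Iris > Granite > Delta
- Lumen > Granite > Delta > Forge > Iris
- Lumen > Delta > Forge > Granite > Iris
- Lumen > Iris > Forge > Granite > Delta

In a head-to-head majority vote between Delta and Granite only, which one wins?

Ballots ranking Delta above Granite: 2.
Ballots ranking Granite above Delta: 5.
Granite wins the head-to-head, 5–2.

Granite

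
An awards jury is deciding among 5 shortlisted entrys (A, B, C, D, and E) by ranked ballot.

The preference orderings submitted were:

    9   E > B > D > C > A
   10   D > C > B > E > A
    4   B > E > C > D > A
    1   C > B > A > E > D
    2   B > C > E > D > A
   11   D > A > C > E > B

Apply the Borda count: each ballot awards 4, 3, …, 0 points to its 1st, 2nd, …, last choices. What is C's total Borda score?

79

Borda scores:
  A: 9·0 + 10·0 + 4·0 + 2 + 2·0 + 11·3 = 35
  B: 9·3 + 10·2 + 4·4 + 3 + 2·4 + 11·0 = 74
  C: 9·1 + 10·3 + 4·2 + 4 + 2·3 + 11·2 = 79
  D: 9·2 + 10·4 + 4·1 + 0 + 2·1 + 11·4 = 108
  E: 9·4 + 10·1 + 4·3 + 1 + 2·2 + 11·1 = 74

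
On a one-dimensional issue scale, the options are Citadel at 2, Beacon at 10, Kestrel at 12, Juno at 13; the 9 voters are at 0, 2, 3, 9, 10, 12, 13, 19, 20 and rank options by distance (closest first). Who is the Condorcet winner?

With single-peaked preferences on a line, the Condorcet winner is the candidate closest to the median voter.
The median voter (position 10) is closest to Beacon at 10.
Check: Beacon vs Kestrel — voters closer to Beacon: 5 of 9.

Beacon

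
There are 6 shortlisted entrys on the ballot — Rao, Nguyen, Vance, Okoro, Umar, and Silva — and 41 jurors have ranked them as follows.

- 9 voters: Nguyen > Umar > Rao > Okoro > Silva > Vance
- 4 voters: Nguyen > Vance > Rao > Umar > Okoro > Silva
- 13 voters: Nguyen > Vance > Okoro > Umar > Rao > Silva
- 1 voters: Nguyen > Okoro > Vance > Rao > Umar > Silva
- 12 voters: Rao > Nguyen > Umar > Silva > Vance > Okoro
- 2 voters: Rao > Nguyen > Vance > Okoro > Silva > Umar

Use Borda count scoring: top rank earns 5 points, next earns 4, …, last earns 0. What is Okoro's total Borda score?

69

Borda scores:
  Rao: 9·3 + 4·3 + 13·1 + 2 + 12·5 + 2·5 = 124
  Nguyen: 9·5 + 4·5 + 13·5 + 5 + 12·4 + 2·4 = 191
  Vance: 9·0 + 4·4 + 13·4 + 3 + 12·1 + 2·3 = 89
  Okoro: 9·2 + 4·1 + 13·3 + 4 + 12·0 + 2·2 = 69
  Umar: 9·4 + 4·2 + 13·2 + 1 + 12·3 + 2·0 = 107
  Silva: 9·1 + 4·0 + 13·0 + 0 + 12·2 + 2·1 = 35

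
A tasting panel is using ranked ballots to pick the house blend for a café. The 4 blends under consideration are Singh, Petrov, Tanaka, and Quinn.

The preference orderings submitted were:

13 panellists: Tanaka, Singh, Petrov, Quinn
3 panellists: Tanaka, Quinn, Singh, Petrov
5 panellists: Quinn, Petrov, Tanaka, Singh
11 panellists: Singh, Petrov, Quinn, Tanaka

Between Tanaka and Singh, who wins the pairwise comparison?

Tanaka

Ballots ranking Tanaka above Singh: 13+3+5 = 21.
Ballots ranking Singh above Tanaka: 11.
Tanaka wins the head-to-head, 21–11.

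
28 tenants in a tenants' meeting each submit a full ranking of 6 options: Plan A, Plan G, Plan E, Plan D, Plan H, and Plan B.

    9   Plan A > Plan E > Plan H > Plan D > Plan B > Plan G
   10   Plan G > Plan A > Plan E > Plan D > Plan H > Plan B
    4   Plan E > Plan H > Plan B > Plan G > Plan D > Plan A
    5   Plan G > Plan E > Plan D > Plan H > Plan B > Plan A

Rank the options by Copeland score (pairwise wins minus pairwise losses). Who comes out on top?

Plan G

Pairwise results:
  Plan A vs Plan G: Plan G wins 19–9.
  Plan A vs Plan E: Plan A wins 19–9.
  Plan A vs Plan D: Plan A wins 19–9.
  Plan A vs Plan H: Plan A wins 19–9.
  Plan A vs Plan B: Plan A wins 19–9.
  Plan G vs Plan E: Plan G wins 15–13.
  Plan G vs Plan D: Plan G wins 19–9.
  Plan G vs Plan H: Plan G wins 15–13.
  Plan G vs Plan B: Plan G wins 15–13.
  Plan E vs Plan D: Plan E wins 28–0.
  Plan E vs Plan H: Plan E wins 28–0.
  Plan E vs Plan B: Plan E wins 28–0.
  Plan D vs Plan H: Plan D wins 15–13.
  Plan D vs Plan B: Plan D wins 24–4.
  Plan H vs Plan B: Plan H wins 28–0.
Copeland scores (wins − losses):
  Plan A: 4 − 1 = 3
  Plan G: 5 − 0 = 5
  Plan E: 3 − 2 = 1
  Plan D: 2 − 3 = -1
  Plan H: 1 − 4 = -3
  Plan B: 0 − 5 = -5
Plan G has the best Copeland score.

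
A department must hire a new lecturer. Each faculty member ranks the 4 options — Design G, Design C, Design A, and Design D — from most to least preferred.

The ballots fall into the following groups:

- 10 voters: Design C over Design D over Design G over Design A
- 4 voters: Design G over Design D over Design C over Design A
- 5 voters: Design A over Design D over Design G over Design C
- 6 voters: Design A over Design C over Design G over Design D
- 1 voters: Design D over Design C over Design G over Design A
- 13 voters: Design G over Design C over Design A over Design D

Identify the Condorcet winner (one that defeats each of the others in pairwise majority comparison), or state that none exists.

Head-to-head results (39 voters total):
Design G vs Design C: Design G wins 22–17.
Design G vs Design A: Design G wins 28–11.
Design G vs Design D: Design G wins 23–16.
Design C vs Design A: Design C wins 28–11.
Design C vs Design D: Design C wins 29–10.
Design A vs Design D: Design A wins 24–15.
Design G beats each rival — Design C (22–17), Design A (28–11), Design D (23–16) — so Design G is the Condorcet winner.

Design G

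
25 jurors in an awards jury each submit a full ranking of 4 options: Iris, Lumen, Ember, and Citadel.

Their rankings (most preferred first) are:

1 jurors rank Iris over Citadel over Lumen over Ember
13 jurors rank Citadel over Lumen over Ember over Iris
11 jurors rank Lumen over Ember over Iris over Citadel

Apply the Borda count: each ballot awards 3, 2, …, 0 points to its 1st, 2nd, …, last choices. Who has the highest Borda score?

Borda scores:
  Iris: 3 + 13·0 + 11·1 = 14
  Lumen: 1 + 13·2 + 11·3 = 60
  Ember: 0 + 13·1 + 11·2 = 35
  Citadel: 2 + 13·3 + 11·0 = 41
Lumen has the highest total.

Lumen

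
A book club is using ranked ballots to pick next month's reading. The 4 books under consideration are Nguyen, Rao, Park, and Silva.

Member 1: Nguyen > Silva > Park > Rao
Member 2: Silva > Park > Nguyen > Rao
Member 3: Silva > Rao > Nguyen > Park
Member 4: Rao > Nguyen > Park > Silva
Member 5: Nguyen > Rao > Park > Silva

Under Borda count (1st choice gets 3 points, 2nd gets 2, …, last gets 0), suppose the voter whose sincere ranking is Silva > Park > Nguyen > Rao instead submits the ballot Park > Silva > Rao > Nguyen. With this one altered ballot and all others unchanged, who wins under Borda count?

Borda totals with the altered ballot: Nguyen 9, Rao 8, Park 6, Silva 7.
The winner is unchanged: still Nguyen.

Nguyen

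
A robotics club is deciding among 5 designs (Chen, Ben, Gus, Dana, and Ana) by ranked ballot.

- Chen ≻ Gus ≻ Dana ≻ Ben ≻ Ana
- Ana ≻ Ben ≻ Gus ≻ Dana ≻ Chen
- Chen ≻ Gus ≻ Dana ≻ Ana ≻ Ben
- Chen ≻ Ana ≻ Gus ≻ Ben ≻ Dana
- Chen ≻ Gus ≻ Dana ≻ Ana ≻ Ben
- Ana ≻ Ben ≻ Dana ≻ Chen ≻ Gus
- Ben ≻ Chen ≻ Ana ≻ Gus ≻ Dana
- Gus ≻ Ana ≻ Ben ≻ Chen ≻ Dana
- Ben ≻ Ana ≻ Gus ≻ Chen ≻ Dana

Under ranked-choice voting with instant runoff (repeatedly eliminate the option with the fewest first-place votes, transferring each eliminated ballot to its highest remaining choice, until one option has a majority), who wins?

Chen

Round 1: Chen 4, Ben 2, Ana 2, Gus 1, Dana 0. Dana has the fewest and is eliminated.
Round 2: Chen 4, Ben 2, Ana 2, Gus 1. Gus has the fewest and is eliminated.
Round 3: Chen 4, Ana 3, Ben 2. Ben has the fewest and is eliminated.
Round 4: Chen 5, Ana 4. Chen has a majority.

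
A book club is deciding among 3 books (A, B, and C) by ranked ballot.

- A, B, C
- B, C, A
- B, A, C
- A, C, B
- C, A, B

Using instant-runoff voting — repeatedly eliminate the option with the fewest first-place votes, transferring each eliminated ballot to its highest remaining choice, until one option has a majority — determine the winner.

A

Round 1: A 2, B 2, C 1. C has the fewest and is eliminated.
Round 2: A 3, B 2. A has a majority.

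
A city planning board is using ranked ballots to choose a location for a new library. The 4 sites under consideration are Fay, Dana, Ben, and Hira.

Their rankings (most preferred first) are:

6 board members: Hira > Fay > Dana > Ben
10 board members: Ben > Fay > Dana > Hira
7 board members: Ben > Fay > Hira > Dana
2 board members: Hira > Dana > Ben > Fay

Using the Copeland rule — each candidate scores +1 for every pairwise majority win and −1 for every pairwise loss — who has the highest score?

Pairwise results:
  Fay vs Dana: Fay wins 23–2.
  Fay vs Ben: Ben wins 19–6.
  Fay vs Hira: Fay wins 17–8.
  Dana vs Ben: Ben wins 17–8.
  Dana vs Hira: Hira wins 15–10.
  Ben vs Hira: Ben wins 17–8.
Copeland scores (wins − losses):
  Fay: 2 − 1 = 1
  Dana: 0 − 3 = -3
  Ben: 3 − 0 = 3
  Hira: 1 − 2 = -1
Ben has the best Copeland score.

Ben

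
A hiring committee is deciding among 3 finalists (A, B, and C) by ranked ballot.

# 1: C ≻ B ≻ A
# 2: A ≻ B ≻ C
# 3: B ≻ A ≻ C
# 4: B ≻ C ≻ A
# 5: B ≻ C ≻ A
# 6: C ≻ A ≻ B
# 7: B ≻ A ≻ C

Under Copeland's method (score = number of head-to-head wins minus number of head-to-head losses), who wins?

B

Pairwise results:
  A vs B: B wins 5–2.
  A vs C: C wins 4–3.
  B vs C: B wins 5–2.
Copeland scores (wins − losses):
  A: 0 − 2 = -2
  B: 2 − 0 = 2
  C: 1 − 1 = 0
B has the best Copeland score.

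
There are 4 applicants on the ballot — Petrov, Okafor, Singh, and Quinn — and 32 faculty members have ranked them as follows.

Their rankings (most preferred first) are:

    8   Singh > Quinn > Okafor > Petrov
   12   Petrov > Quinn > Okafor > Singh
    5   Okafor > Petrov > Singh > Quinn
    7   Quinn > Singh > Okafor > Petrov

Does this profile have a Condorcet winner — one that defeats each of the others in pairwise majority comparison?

No

Head-to-head results (32 voters total):
Petrov vs Okafor: Okafor wins 20–12.
Petrov vs Singh: Petrov wins 17–15.
Petrov vs Quinn: Petrov wins 17–15.
Okafor vs Singh: Okafor wins 17–15.
Okafor vs Quinn: Quinn wins 27–5.
Singh vs Quinn: Quinn wins 19–13.
No candidate beats all others: Petrov beats Quinn beats Okafor beats Petrov, a majority cycle.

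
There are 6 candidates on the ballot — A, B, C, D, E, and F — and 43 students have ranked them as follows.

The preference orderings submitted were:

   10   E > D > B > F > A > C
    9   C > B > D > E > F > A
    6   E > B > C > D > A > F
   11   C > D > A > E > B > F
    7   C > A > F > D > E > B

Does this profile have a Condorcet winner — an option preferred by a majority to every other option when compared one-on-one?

Head-to-head results (43 voters total):
A vs B: B wins 25–18.
A vs C: C wins 33–10.
A vs D: D wins 36–7.
A vs E: E wins 25–18.
A vs F: A wins 24–19.
B vs C: C wins 27–16.
B vs D: D wins 28–15.
B vs E: E wins 34–9.
B vs F: B wins 36–7.
C vs D: C wins 33–10.
C vs E: C wins 27–16.
C vs F: C wins 33–10.
D vs E: D wins 27–16.
D vs F: D wins 36–7.
E vs F: E wins 36–7.
C beats each rival — A (33–10), B (27–16), D (33–10), E (27–16), F (33–10) — so C is the Condorcet winner.

Yes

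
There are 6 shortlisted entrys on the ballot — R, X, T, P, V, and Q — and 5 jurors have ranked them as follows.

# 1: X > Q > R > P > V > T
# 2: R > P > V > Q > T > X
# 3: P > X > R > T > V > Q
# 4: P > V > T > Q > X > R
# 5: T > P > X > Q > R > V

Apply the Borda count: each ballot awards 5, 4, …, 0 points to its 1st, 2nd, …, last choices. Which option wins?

P

Borda scores:
  R: 3 + 5 + 3 + 0 + 1 = 12
  X: 5 + 0 + 4 + 1 + 3 = 13
  T: 0 + 1 + 2 + 3 + 5 = 11
  P: 2 + 4 + 5 + 5 + 4 = 20
  V: 1 + 3 + 1 + 4 + 0 = 9
  Q: 4 + 2 + 0 + 2 + 2 = 10
P has the highest total.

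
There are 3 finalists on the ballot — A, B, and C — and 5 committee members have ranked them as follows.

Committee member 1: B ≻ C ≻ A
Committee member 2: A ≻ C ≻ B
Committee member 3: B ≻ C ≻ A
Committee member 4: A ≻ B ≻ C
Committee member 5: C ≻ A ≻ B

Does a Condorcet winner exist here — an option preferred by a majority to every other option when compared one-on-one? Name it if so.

None — there is no Condorcet winner

Head-to-head results (5 voters total):
A vs B: A wins 3–2.
A vs C: C wins 3–2.
B vs C: B wins 3–2.
No candidate beats all others: A beats B beats C beats A, a majority cycle.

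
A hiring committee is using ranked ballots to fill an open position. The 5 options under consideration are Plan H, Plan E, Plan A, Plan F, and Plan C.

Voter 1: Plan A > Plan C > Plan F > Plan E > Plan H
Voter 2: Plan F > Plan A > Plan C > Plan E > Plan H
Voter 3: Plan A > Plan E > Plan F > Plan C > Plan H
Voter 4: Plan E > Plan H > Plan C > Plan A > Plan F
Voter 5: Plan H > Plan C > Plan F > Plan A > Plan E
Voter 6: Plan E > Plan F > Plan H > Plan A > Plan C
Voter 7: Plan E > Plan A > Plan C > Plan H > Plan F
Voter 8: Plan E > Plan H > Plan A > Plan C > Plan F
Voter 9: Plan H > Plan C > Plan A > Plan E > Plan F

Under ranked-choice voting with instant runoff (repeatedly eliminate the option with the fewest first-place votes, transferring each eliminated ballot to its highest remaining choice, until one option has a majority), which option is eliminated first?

Round 1: Plan E 4, Plan H 2, Plan A 2, Plan F 1, Plan C 0. Plan C has the fewest and is eliminated.
Round 2: Plan E 4, Plan H 2, Plan A 2, Plan F 1. Plan F has the fewest and is eliminated.
Round 3: Plan E 4, Plan A 3, Plan H 2. Plan H has the fewest and is eliminated.
Round 4: Plan A 5, Plan E 4. Plan A has a majority.

Plan C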